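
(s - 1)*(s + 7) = s^2 + 6*s - 7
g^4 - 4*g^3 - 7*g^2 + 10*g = g*(g - 5)*(g - 1)*(g + 2)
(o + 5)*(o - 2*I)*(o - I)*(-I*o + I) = -I*o^4 - 3*o^3 - 4*I*o^3 - 12*o^2 + 7*I*o^2 + 15*o + 8*I*o - 10*I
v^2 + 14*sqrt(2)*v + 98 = (v + 7*sqrt(2))^2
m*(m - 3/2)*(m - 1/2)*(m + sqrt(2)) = m^4 - 2*m^3 + sqrt(2)*m^3 - 2*sqrt(2)*m^2 + 3*m^2/4 + 3*sqrt(2)*m/4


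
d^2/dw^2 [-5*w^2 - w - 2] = -10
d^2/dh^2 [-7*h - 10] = 0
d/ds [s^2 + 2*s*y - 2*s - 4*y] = 2*s + 2*y - 2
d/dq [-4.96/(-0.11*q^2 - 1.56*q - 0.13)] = (-1.0912*q - 7.7376)/(0.11*q^2 + 1.56*q + 0.13)^2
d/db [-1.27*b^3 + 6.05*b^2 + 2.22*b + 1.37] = -3.81*b^2 + 12.1*b + 2.22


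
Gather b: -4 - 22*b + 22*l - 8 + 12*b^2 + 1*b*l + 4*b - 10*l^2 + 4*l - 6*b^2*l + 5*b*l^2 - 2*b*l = b^2*(12 - 6*l) + b*(5*l^2 - l - 18) - 10*l^2 + 26*l - 12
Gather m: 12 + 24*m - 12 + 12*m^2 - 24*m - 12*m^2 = 0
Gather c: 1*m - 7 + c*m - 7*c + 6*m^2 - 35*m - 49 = c*(m - 7) + 6*m^2 - 34*m - 56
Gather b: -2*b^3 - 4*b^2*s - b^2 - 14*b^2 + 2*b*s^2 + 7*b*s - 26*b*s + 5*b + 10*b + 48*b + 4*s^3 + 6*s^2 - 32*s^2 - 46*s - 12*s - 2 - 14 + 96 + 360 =-2*b^3 + b^2*(-4*s - 15) + b*(2*s^2 - 19*s + 63) + 4*s^3 - 26*s^2 - 58*s + 440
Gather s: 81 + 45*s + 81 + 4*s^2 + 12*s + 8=4*s^2 + 57*s + 170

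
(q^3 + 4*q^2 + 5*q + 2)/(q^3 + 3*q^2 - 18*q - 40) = (q^2 + 2*q + 1)/(q^2 + q - 20)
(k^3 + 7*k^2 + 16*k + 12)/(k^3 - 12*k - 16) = (k + 3)/(k - 4)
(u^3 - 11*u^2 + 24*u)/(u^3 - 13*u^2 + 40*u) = (u - 3)/(u - 5)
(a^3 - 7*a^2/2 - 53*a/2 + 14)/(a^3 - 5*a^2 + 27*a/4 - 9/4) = 2*(a^2 - 3*a - 28)/(2*a^2 - 9*a + 9)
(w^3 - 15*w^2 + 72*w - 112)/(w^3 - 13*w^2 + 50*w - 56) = (w - 4)/(w - 2)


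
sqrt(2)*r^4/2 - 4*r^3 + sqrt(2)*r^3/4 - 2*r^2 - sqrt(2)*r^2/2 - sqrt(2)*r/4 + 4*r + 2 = (r - 1)*(r + 1/2)*(r - 4*sqrt(2))*(sqrt(2)*r/2 + sqrt(2)/2)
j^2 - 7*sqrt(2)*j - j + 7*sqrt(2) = (j - 1)*(j - 7*sqrt(2))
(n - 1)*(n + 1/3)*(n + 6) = n^3 + 16*n^2/3 - 13*n/3 - 2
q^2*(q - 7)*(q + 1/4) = q^4 - 27*q^3/4 - 7*q^2/4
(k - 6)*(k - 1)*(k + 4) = k^3 - 3*k^2 - 22*k + 24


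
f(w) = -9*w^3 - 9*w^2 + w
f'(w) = -27*w^2 - 18*w + 1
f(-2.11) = 42.37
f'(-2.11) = -81.23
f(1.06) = -19.77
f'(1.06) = -48.42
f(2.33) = -160.37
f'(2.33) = -187.52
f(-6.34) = 1925.46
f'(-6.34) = -970.16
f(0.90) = -12.95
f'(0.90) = -37.07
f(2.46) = -185.99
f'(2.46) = -206.67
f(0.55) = -3.67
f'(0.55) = -17.07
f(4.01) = -721.04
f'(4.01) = -505.34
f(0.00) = 0.00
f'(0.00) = 1.00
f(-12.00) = 14244.00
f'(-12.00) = -3671.00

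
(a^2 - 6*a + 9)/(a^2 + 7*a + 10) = (a^2 - 6*a + 9)/(a^2 + 7*a + 10)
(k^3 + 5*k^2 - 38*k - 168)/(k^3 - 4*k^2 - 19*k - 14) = (-k^3 - 5*k^2 + 38*k + 168)/(-k^3 + 4*k^2 + 19*k + 14)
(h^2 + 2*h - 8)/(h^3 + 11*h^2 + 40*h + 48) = (h - 2)/(h^2 + 7*h + 12)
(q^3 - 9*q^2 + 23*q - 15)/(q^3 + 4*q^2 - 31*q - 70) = (q^2 - 4*q + 3)/(q^2 + 9*q + 14)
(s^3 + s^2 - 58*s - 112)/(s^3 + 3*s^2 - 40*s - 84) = (s - 8)/(s - 6)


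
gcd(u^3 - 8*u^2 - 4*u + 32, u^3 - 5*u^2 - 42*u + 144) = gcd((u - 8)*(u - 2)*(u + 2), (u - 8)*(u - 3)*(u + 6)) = u - 8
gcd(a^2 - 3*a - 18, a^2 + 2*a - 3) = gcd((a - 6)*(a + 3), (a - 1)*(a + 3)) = a + 3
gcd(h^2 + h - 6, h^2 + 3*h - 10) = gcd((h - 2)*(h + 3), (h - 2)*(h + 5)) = h - 2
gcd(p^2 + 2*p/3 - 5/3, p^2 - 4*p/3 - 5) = p + 5/3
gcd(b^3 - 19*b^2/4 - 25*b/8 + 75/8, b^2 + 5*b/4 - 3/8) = b + 3/2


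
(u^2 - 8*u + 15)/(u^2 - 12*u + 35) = (u - 3)/(u - 7)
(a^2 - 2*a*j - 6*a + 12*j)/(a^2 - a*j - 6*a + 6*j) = (a - 2*j)/(a - j)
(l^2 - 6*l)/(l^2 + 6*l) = (l - 6)/(l + 6)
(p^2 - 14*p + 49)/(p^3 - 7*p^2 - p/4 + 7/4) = 4*(p - 7)/(4*p^2 - 1)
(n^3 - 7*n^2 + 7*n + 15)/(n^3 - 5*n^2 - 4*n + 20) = (n^2 - 2*n - 3)/(n^2 - 4)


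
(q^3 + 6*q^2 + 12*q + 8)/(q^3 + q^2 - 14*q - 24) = (q^2 + 4*q + 4)/(q^2 - q - 12)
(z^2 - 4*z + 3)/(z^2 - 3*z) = (z - 1)/z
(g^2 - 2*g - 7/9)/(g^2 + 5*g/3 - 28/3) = (g + 1/3)/(g + 4)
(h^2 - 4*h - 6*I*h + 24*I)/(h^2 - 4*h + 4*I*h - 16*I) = (h - 6*I)/(h + 4*I)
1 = 1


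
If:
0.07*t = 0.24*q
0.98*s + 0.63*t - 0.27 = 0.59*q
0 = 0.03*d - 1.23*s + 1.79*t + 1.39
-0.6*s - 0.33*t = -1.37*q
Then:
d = -72.27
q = 0.14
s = 0.05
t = 0.47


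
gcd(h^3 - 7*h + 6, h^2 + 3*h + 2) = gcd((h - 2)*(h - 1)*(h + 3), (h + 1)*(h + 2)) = 1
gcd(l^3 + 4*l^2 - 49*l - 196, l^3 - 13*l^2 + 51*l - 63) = l - 7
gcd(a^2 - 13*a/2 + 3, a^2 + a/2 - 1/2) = a - 1/2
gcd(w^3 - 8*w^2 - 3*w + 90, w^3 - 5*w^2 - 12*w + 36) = w^2 - 3*w - 18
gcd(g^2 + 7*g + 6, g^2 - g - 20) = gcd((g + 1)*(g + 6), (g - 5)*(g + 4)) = 1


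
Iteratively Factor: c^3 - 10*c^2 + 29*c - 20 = (c - 4)*(c^2 - 6*c + 5) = (c - 4)*(c - 1)*(c - 5)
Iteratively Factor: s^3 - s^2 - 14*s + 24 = (s + 4)*(s^2 - 5*s + 6) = (s - 2)*(s + 4)*(s - 3)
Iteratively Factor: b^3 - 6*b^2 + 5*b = (b)*(b^2 - 6*b + 5) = b*(b - 1)*(b - 5)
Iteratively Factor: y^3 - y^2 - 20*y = (y - 5)*(y^2 + 4*y) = (y - 5)*(y + 4)*(y)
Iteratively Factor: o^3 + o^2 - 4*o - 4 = (o - 2)*(o^2 + 3*o + 2) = (o - 2)*(o + 2)*(o + 1)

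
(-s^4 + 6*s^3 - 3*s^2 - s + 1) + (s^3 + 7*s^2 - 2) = -s^4 + 7*s^3 + 4*s^2 - s - 1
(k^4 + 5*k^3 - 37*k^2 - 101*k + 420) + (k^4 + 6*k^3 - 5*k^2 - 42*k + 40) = 2*k^4 + 11*k^3 - 42*k^2 - 143*k + 460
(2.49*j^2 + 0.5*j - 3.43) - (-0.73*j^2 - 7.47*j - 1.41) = 3.22*j^2 + 7.97*j - 2.02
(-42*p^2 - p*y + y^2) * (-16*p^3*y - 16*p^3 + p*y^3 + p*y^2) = 672*p^5*y + 672*p^5 + 16*p^4*y^2 + 16*p^4*y - 58*p^3*y^3 - 58*p^3*y^2 - p^2*y^4 - p^2*y^3 + p*y^5 + p*y^4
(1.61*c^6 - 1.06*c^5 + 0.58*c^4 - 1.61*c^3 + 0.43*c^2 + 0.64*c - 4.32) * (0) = 0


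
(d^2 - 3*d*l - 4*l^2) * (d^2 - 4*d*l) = d^4 - 7*d^3*l + 8*d^2*l^2 + 16*d*l^3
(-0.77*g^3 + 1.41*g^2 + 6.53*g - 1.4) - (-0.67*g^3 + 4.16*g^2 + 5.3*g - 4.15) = -0.1*g^3 - 2.75*g^2 + 1.23*g + 2.75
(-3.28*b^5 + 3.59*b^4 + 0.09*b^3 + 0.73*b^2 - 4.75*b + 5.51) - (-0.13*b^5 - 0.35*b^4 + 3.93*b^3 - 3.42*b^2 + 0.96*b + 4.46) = -3.15*b^5 + 3.94*b^4 - 3.84*b^3 + 4.15*b^2 - 5.71*b + 1.05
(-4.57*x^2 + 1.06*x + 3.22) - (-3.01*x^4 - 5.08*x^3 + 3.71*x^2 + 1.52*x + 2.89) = 3.01*x^4 + 5.08*x^3 - 8.28*x^2 - 0.46*x + 0.33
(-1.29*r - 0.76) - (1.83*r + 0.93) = -3.12*r - 1.69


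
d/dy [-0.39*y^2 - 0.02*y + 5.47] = -0.78*y - 0.02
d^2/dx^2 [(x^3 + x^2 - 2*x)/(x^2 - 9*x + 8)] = 160/(x^3 - 24*x^2 + 192*x - 512)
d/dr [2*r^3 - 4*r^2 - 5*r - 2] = 6*r^2 - 8*r - 5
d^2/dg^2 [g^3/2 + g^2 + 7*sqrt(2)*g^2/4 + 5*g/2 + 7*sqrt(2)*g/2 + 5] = 3*g + 2 + 7*sqrt(2)/2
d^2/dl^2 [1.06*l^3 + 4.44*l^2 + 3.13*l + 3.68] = 6.36*l + 8.88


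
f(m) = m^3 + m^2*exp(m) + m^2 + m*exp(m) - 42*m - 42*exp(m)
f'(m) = m^2*exp(m) + 3*m^2 + 3*m*exp(m) + 2*m - 41*exp(m) - 42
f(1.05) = -155.71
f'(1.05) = -141.60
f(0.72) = -113.09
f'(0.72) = -117.73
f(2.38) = -447.70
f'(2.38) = -324.90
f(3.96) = -1261.40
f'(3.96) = -691.98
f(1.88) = -308.54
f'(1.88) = -236.21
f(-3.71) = 117.74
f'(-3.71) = -9.07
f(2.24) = -404.17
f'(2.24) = -297.34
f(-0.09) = -34.67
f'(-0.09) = -79.87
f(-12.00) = -1080.00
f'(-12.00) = 366.00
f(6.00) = 0.00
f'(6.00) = 5322.57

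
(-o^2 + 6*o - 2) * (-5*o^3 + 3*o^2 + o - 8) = 5*o^5 - 33*o^4 + 27*o^3 + 8*o^2 - 50*o + 16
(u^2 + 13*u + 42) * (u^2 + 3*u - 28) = u^4 + 16*u^3 + 53*u^2 - 238*u - 1176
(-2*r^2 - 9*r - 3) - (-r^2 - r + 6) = -r^2 - 8*r - 9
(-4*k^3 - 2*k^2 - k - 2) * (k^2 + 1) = -4*k^5 - 2*k^4 - 5*k^3 - 4*k^2 - k - 2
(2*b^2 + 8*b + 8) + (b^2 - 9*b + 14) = 3*b^2 - b + 22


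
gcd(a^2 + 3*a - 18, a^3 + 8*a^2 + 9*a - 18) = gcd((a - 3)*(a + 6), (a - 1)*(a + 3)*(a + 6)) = a + 6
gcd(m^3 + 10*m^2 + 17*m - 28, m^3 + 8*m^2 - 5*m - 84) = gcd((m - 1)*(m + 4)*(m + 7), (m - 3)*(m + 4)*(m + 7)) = m^2 + 11*m + 28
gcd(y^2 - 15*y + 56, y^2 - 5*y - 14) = y - 7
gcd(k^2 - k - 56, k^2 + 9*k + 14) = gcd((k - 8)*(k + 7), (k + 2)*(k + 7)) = k + 7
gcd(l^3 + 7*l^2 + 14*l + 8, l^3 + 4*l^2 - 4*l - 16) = l^2 + 6*l + 8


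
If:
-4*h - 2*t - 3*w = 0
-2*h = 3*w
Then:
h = -3*w/2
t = 3*w/2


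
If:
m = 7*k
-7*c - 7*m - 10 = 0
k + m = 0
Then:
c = -10/7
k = 0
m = 0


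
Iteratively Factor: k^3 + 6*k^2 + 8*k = (k + 2)*(k^2 + 4*k) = k*(k + 2)*(k + 4)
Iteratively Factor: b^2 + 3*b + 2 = (b + 1)*(b + 2)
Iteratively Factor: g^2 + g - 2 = (g - 1)*(g + 2)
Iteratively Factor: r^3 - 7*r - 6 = (r - 3)*(r^2 + 3*r + 2) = (r - 3)*(r + 1)*(r + 2)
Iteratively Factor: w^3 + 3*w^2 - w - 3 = (w - 1)*(w^2 + 4*w + 3) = (w - 1)*(w + 1)*(w + 3)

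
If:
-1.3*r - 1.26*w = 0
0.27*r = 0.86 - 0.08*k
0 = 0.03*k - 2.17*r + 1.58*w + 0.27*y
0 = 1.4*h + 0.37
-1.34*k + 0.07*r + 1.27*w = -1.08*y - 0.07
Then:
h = -0.26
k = 7.96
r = 0.83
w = -0.85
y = 10.76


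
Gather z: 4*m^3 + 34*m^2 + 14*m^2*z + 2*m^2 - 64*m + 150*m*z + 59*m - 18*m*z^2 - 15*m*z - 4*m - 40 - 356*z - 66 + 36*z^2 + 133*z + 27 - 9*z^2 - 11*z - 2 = 4*m^3 + 36*m^2 - 9*m + z^2*(27 - 18*m) + z*(14*m^2 + 135*m - 234) - 81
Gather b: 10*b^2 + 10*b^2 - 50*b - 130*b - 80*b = 20*b^2 - 260*b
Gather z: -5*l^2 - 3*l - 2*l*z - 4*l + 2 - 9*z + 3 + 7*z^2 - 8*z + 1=-5*l^2 - 7*l + 7*z^2 + z*(-2*l - 17) + 6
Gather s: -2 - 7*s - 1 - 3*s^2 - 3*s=-3*s^2 - 10*s - 3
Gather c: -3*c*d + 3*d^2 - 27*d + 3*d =-3*c*d + 3*d^2 - 24*d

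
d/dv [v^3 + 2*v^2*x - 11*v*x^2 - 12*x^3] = 3*v^2 + 4*v*x - 11*x^2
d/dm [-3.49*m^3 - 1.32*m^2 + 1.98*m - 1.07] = -10.47*m^2 - 2.64*m + 1.98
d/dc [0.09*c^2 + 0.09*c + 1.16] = 0.18*c + 0.09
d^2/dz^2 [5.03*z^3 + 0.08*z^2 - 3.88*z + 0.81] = 30.18*z + 0.16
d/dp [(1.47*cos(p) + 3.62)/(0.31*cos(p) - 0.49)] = 1.8425*sin(p)/(0.31*cos(p) - 0.49)^2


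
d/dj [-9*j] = -9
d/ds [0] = 0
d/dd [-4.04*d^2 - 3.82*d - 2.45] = -8.08*d - 3.82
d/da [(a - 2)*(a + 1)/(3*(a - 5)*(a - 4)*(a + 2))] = (-a^4 + 2*a^3 + a^2 + 52*a - 36)/(3*(a^6 - 14*a^5 + 53*a^4 + 52*a^3 - 556*a^2 + 160*a + 1600))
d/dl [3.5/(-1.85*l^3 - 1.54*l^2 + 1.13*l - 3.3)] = (19.425*l^2 + 10.78*l - 3.955)/(1.85*l^3 + 1.54*l^2 - 1.13*l + 3.3)^2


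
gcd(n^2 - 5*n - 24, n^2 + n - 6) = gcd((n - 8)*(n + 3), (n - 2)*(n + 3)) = n + 3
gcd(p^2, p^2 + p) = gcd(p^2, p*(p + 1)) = p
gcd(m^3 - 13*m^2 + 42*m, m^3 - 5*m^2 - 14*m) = m^2 - 7*m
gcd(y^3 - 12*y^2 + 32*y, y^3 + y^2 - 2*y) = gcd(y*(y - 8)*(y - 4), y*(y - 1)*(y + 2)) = y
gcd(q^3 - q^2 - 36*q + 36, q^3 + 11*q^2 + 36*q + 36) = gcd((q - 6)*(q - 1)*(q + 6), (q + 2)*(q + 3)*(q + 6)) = q + 6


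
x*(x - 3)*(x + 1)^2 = x^4 - x^3 - 5*x^2 - 3*x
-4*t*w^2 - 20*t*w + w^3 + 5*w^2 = w*(-4*t + w)*(w + 5)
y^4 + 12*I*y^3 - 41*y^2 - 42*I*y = y*(y + 2*I)*(y + 3*I)*(y + 7*I)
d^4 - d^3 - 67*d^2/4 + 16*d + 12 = (d - 4)*(d - 3/2)*(d + 1/2)*(d + 4)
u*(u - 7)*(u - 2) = u^3 - 9*u^2 + 14*u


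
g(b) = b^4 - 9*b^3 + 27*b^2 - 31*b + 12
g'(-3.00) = -544.00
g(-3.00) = 672.00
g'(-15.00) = -20416.00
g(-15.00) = 87552.00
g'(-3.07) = -566.99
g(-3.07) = 710.88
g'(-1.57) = -197.81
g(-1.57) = 168.13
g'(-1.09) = -127.12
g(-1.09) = 90.94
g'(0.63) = -6.70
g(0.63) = 1.09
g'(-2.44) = -381.61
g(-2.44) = 414.57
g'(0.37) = -14.51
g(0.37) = 3.79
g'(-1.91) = -260.51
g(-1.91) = 245.73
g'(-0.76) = -89.39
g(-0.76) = 55.44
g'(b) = 4*b^3 - 27*b^2 + 54*b - 31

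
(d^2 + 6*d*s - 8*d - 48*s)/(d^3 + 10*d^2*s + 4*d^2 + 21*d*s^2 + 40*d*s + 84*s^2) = (d^2 + 6*d*s - 8*d - 48*s)/(d^3 + 10*d^2*s + 4*d^2 + 21*d*s^2 + 40*d*s + 84*s^2)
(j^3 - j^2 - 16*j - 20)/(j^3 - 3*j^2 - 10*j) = (j + 2)/j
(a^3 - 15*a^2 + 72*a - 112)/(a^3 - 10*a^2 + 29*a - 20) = (a^2 - 11*a + 28)/(a^2 - 6*a + 5)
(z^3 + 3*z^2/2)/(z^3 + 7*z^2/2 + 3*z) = z/(z + 2)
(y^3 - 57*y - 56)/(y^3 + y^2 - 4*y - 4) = (y^2 - y - 56)/(y^2 - 4)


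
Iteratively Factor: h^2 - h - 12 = (h + 3)*(h - 4)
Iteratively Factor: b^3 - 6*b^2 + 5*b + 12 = (b - 4)*(b^2 - 2*b - 3) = (b - 4)*(b + 1)*(b - 3)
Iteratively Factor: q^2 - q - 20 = (q - 5)*(q + 4)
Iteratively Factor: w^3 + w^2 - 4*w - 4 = (w + 2)*(w^2 - w - 2) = (w - 2)*(w + 2)*(w + 1)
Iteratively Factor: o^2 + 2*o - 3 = (o - 1)*(o + 3)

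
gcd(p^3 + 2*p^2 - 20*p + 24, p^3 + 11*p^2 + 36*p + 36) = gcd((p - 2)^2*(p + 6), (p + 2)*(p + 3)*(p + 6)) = p + 6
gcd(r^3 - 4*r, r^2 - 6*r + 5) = 1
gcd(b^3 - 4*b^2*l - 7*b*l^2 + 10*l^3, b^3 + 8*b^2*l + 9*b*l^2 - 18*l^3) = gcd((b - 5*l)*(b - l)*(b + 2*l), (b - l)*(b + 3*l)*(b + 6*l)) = b - l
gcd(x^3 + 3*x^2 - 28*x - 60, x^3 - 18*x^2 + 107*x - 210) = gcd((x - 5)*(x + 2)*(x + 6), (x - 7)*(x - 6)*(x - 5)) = x - 5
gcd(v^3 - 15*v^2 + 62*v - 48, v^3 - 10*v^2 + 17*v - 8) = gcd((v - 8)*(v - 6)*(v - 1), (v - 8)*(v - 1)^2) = v^2 - 9*v + 8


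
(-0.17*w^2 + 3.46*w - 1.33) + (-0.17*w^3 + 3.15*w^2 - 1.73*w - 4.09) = -0.17*w^3 + 2.98*w^2 + 1.73*w - 5.42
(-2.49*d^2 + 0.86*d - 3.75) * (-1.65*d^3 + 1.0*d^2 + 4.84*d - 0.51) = 4.1085*d^5 - 3.909*d^4 - 5.0041*d^3 + 1.6823*d^2 - 18.5886*d + 1.9125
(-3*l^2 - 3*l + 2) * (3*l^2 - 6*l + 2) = -9*l^4 + 9*l^3 + 18*l^2 - 18*l + 4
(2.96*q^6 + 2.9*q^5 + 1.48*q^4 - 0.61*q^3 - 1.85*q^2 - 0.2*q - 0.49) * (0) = 0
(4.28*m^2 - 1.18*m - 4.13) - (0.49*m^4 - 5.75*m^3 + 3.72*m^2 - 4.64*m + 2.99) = -0.49*m^4 + 5.75*m^3 + 0.56*m^2 + 3.46*m - 7.12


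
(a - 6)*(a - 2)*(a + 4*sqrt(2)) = a^3 - 8*a^2 + 4*sqrt(2)*a^2 - 32*sqrt(2)*a + 12*a + 48*sqrt(2)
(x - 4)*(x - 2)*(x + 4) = x^3 - 2*x^2 - 16*x + 32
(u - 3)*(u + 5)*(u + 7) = u^3 + 9*u^2 - u - 105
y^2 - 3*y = y*(y - 3)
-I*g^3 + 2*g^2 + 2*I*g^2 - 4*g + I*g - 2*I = (g - 2)*(g + I)*(-I*g + 1)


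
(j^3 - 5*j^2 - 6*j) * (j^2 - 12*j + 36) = j^5 - 17*j^4 + 90*j^3 - 108*j^2 - 216*j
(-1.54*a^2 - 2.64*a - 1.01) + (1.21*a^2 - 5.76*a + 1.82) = -0.33*a^2 - 8.4*a + 0.81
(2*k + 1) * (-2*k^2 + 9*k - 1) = -4*k^3 + 16*k^2 + 7*k - 1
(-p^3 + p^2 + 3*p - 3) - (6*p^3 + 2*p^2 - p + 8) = -7*p^3 - p^2 + 4*p - 11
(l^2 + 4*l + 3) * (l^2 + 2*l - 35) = l^4 + 6*l^3 - 24*l^2 - 134*l - 105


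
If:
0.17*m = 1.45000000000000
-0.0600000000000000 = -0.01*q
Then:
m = 8.53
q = 6.00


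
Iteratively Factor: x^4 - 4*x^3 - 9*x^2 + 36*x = (x + 3)*(x^3 - 7*x^2 + 12*x) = x*(x + 3)*(x^2 - 7*x + 12) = x*(x - 4)*(x + 3)*(x - 3)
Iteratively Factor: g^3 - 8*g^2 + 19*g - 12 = (g - 1)*(g^2 - 7*g + 12) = (g - 4)*(g - 1)*(g - 3)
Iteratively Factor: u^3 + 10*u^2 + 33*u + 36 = (u + 3)*(u^2 + 7*u + 12) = (u + 3)^2*(u + 4)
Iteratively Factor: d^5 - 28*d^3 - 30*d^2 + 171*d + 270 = (d - 3)*(d^4 + 3*d^3 - 19*d^2 - 87*d - 90) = (d - 3)*(d + 2)*(d^3 + d^2 - 21*d - 45) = (d - 3)*(d + 2)*(d + 3)*(d^2 - 2*d - 15) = (d - 5)*(d - 3)*(d + 2)*(d + 3)*(d + 3)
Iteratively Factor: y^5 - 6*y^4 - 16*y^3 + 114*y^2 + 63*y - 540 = (y - 3)*(y^4 - 3*y^3 - 25*y^2 + 39*y + 180) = (y - 3)*(y + 3)*(y^3 - 6*y^2 - 7*y + 60) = (y - 4)*(y - 3)*(y + 3)*(y^2 - 2*y - 15) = (y - 5)*(y - 4)*(y - 3)*(y + 3)*(y + 3)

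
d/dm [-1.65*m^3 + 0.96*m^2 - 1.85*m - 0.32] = -4.95*m^2 + 1.92*m - 1.85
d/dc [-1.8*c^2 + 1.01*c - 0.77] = 1.01 - 3.6*c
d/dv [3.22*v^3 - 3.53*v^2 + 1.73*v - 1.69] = 9.66*v^2 - 7.06*v + 1.73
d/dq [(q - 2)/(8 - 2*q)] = 1/(q^2 - 8*q + 16)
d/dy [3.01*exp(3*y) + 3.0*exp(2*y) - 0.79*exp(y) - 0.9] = (9.03*exp(2*y) + 6.0*exp(y) - 0.79)*exp(y)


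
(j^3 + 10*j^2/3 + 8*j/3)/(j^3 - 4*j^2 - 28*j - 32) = j*(3*j + 4)/(3*(j^2 - 6*j - 16))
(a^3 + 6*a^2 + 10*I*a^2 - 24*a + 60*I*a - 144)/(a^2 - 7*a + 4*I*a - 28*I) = (a^2 + 6*a*(1 + I) + 36*I)/(a - 7)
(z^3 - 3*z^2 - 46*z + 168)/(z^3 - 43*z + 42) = (z - 4)/(z - 1)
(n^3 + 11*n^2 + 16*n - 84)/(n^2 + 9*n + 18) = (n^2 + 5*n - 14)/(n + 3)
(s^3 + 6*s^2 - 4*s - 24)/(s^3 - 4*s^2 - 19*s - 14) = (s^2 + 4*s - 12)/(s^2 - 6*s - 7)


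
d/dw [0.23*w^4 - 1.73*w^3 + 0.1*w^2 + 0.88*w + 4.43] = 0.92*w^3 - 5.19*w^2 + 0.2*w + 0.88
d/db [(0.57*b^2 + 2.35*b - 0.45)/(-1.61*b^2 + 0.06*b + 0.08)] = (3.8177*b^2 - 1.3578*b + 0.215)/(2.5921*b^4 - 0.1932*b^3 - 0.254*b^2 + 0.0096*b + 0.0064)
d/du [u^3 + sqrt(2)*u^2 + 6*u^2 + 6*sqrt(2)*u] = 3*u^2 + 2*sqrt(2)*u + 12*u + 6*sqrt(2)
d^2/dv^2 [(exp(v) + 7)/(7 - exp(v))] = 14*(-exp(v) - 7)*exp(v)/(exp(3*v) - 21*exp(2*v) + 147*exp(v) - 343)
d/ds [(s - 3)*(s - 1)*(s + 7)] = 3*s^2 + 6*s - 25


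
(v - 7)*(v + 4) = v^2 - 3*v - 28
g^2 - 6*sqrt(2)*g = g*(g - 6*sqrt(2))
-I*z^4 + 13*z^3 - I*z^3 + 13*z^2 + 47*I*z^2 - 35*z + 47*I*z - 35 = (z + 1)*(z + 5*I)*(z + 7*I)*(-I*z + 1)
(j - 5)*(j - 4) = j^2 - 9*j + 20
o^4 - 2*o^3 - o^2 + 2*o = o*(o - 2)*(o - 1)*(o + 1)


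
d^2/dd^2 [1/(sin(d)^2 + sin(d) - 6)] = (-4*sin(d)^4 - 3*sin(d)^3 - 19*sin(d)^2 + 14)/(sin(d)^2 + sin(d) - 6)^3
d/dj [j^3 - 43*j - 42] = 3*j^2 - 43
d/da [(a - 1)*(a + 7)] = 2*a + 6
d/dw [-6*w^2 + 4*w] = 4 - 12*w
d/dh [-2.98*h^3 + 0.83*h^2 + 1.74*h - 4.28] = -8.94*h^2 + 1.66*h + 1.74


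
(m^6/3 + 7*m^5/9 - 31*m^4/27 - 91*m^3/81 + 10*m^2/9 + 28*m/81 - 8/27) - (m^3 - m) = m^6/3 + 7*m^5/9 - 31*m^4/27 - 172*m^3/81 + 10*m^2/9 + 109*m/81 - 8/27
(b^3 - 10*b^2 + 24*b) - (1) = b^3 - 10*b^2 + 24*b - 1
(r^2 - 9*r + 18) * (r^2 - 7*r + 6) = r^4 - 16*r^3 + 87*r^2 - 180*r + 108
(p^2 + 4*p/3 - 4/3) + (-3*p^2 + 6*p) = -2*p^2 + 22*p/3 - 4/3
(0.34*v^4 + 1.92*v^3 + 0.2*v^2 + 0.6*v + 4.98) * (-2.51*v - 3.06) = -0.8534*v^5 - 5.8596*v^4 - 6.3772*v^3 - 2.118*v^2 - 14.3358*v - 15.2388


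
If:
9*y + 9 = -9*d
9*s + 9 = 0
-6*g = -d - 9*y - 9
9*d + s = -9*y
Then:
No Solution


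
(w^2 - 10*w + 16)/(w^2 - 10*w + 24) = (w^2 - 10*w + 16)/(w^2 - 10*w + 24)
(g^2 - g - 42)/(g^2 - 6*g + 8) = (g^2 - g - 42)/(g^2 - 6*g + 8)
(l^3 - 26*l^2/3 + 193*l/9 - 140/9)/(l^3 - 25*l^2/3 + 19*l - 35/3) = (l - 4/3)/(l - 1)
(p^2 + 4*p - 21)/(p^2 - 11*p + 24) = (p + 7)/(p - 8)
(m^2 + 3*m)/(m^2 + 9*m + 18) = m/(m + 6)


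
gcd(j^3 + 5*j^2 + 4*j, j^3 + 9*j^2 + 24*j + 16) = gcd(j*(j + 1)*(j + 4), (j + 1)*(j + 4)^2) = j^2 + 5*j + 4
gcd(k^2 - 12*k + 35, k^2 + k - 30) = k - 5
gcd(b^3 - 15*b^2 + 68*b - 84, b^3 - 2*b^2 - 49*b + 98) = b^2 - 9*b + 14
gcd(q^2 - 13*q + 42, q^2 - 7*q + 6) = q - 6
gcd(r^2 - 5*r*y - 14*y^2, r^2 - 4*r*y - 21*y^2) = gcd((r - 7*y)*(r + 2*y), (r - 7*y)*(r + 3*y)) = -r + 7*y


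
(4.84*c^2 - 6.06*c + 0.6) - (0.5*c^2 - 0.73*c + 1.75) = 4.34*c^2 - 5.33*c - 1.15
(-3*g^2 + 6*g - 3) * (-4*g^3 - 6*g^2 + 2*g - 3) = 12*g^5 - 6*g^4 - 30*g^3 + 39*g^2 - 24*g + 9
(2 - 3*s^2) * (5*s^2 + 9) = -15*s^4 - 17*s^2 + 18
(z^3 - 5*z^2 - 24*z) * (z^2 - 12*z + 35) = z^5 - 17*z^4 + 71*z^3 + 113*z^2 - 840*z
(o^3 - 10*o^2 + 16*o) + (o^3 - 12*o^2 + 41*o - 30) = 2*o^3 - 22*o^2 + 57*o - 30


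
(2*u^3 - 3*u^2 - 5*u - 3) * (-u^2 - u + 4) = -2*u^5 + u^4 + 16*u^3 - 4*u^2 - 17*u - 12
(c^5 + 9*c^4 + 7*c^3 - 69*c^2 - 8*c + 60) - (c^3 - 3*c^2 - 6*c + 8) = c^5 + 9*c^4 + 6*c^3 - 66*c^2 - 2*c + 52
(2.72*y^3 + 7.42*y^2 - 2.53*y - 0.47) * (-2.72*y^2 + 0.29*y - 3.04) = -7.3984*y^5 - 19.3936*y^4 + 0.764599999999999*y^3 - 22.0121*y^2 + 7.5549*y + 1.4288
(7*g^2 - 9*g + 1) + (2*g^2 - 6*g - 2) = 9*g^2 - 15*g - 1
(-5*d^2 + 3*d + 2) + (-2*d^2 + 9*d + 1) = -7*d^2 + 12*d + 3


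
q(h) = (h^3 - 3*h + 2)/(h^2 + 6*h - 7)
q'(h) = (-2*h - 6)*(h^3 - 3*h + 2)/(h^2 + 6*h - 7)^2 + (3*h^2 - 3)/(h^2 + 6*h - 7)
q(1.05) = 0.02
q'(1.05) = 0.38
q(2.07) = 0.48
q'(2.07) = 0.51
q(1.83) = 0.36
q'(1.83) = 0.49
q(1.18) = 0.07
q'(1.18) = 0.40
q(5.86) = 2.97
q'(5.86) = 0.76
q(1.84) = 0.36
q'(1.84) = 0.49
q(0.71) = -0.10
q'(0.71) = 0.33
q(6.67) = 3.60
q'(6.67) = 0.79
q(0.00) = -0.29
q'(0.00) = 0.18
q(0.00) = -0.29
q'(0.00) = 0.18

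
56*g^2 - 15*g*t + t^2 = (-8*g + t)*(-7*g + t)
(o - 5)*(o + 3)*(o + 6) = o^3 + 4*o^2 - 27*o - 90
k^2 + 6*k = k*(k + 6)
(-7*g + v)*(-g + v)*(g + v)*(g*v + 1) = 7*g^4*v - g^3*v^2 + 7*g^3 - 7*g^2*v^3 - g^2*v + g*v^4 - 7*g*v^2 + v^3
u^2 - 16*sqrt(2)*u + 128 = (u - 8*sqrt(2))^2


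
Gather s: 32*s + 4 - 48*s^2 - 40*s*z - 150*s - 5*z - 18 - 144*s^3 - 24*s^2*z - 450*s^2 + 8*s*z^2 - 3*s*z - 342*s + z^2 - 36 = -144*s^3 + s^2*(-24*z - 498) + s*(8*z^2 - 43*z - 460) + z^2 - 5*z - 50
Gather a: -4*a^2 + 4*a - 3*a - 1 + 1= -4*a^2 + a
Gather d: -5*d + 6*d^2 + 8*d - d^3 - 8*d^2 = -d^3 - 2*d^2 + 3*d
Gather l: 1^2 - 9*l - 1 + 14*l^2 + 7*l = 14*l^2 - 2*l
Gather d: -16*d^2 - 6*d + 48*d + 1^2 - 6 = -16*d^2 + 42*d - 5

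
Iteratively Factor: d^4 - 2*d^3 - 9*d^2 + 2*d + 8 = (d + 1)*(d^3 - 3*d^2 - 6*d + 8) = (d - 1)*(d + 1)*(d^2 - 2*d - 8) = (d - 4)*(d - 1)*(d + 1)*(d + 2)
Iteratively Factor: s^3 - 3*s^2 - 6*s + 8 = (s - 1)*(s^2 - 2*s - 8) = (s - 1)*(s + 2)*(s - 4)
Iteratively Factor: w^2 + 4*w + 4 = (w + 2)*(w + 2)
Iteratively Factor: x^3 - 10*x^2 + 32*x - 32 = (x - 2)*(x^2 - 8*x + 16) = (x - 4)*(x - 2)*(x - 4)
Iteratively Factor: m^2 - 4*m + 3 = (m - 3)*(m - 1)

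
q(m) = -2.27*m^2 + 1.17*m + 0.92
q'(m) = 1.17 - 4.54*m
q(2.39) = -9.25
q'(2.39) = -9.68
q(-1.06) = -2.87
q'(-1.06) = 5.98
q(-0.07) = 0.83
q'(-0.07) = 1.49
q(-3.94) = -38.93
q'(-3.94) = 19.06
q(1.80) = -4.33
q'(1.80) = -7.00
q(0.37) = 1.04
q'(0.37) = -0.51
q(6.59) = -89.95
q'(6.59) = -28.75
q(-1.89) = -9.40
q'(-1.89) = 9.75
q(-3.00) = -23.02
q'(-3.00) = 14.79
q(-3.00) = -23.02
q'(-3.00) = 14.79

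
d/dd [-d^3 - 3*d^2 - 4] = 3*d*(-d - 2)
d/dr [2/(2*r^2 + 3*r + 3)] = 2*(-4*r - 3)/(2*r^2 + 3*r + 3)^2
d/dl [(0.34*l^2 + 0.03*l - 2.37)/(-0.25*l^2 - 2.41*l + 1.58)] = (-0.8119*l^2 - 0.1106*l - 5.6643)/(0.0625*l^4 + 1.205*l^3 + 5.0181*l^2 - 7.6156*l + 2.4964)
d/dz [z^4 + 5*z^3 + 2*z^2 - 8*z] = 4*z^3 + 15*z^2 + 4*z - 8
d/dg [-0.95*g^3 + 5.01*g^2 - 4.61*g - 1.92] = -2.85*g^2 + 10.02*g - 4.61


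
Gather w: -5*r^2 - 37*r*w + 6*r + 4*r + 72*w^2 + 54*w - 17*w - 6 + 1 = -5*r^2 + 10*r + 72*w^2 + w*(37 - 37*r) - 5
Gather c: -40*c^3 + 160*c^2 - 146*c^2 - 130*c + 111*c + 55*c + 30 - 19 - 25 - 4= -40*c^3 + 14*c^2 + 36*c - 18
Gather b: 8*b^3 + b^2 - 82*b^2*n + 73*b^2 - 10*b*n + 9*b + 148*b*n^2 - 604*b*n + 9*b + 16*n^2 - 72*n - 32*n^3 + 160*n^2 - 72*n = 8*b^3 + b^2*(74 - 82*n) + b*(148*n^2 - 614*n + 18) - 32*n^3 + 176*n^2 - 144*n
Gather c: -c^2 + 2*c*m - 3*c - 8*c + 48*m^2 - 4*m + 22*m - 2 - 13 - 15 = -c^2 + c*(2*m - 11) + 48*m^2 + 18*m - 30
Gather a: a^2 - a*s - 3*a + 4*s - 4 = a^2 + a*(-s - 3) + 4*s - 4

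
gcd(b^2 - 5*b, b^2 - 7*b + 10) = b - 5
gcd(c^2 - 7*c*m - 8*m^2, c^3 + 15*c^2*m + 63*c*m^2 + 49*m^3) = c + m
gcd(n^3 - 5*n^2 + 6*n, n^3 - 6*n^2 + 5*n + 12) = n - 3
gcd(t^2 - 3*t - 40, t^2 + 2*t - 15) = t + 5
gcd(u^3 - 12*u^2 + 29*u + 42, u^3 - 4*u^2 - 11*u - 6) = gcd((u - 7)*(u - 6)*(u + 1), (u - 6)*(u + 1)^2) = u^2 - 5*u - 6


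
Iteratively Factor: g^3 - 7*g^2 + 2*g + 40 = (g + 2)*(g^2 - 9*g + 20) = (g - 5)*(g + 2)*(g - 4)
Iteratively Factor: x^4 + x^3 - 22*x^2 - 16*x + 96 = (x - 4)*(x^3 + 5*x^2 - 2*x - 24) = (x - 4)*(x - 2)*(x^2 + 7*x + 12) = (x - 4)*(x - 2)*(x + 3)*(x + 4)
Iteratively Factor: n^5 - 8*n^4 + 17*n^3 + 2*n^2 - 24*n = (n)*(n^4 - 8*n^3 + 17*n^2 + 2*n - 24) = n*(n - 3)*(n^3 - 5*n^2 + 2*n + 8) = n*(n - 4)*(n - 3)*(n^2 - n - 2) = n*(n - 4)*(n - 3)*(n - 2)*(n + 1)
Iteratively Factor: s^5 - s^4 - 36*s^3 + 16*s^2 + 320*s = (s + 4)*(s^4 - 5*s^3 - 16*s^2 + 80*s) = (s + 4)^2*(s^3 - 9*s^2 + 20*s) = (s - 4)*(s + 4)^2*(s^2 - 5*s) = s*(s - 4)*(s + 4)^2*(s - 5)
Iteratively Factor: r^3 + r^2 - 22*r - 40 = (r - 5)*(r^2 + 6*r + 8) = (r - 5)*(r + 4)*(r + 2)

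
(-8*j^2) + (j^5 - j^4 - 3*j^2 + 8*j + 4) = j^5 - j^4 - 11*j^2 + 8*j + 4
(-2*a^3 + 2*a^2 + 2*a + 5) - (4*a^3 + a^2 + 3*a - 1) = -6*a^3 + a^2 - a + 6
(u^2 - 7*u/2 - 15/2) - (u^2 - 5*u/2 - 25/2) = 5 - u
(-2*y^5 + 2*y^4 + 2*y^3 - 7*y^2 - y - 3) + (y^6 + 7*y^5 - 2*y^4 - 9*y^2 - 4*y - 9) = y^6 + 5*y^5 + 2*y^3 - 16*y^2 - 5*y - 12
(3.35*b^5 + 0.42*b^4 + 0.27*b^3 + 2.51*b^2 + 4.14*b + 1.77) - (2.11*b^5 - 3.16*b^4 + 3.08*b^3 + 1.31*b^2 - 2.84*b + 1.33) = 1.24*b^5 + 3.58*b^4 - 2.81*b^3 + 1.2*b^2 + 6.98*b + 0.44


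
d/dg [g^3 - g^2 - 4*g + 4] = 3*g^2 - 2*g - 4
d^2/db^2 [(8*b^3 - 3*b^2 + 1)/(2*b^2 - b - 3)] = 20*(5*b^3 + 3*b^2 + 21*b - 2)/(8*b^6 - 12*b^5 - 30*b^4 + 35*b^3 + 45*b^2 - 27*b - 27)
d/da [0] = 0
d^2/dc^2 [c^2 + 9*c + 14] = 2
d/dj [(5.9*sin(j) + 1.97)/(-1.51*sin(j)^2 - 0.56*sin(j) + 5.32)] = (8.909*sin(j)^2 + 5.9494*sin(j) + 32.4912)*cos(j)/(2.2801*sin(j)^4 + 1.6912*sin(j)^3 - 15.7528*sin(j)^2 - 5.9584*sin(j) + 28.3024)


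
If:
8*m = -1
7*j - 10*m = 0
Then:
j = -5/28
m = -1/8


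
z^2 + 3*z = z*(z + 3)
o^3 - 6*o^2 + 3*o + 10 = (o - 5)*(o - 2)*(o + 1)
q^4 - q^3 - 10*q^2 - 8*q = q*(q - 4)*(q + 1)*(q + 2)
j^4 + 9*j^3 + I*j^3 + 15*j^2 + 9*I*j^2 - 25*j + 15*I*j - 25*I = (j - 1)*(j + 5)^2*(j + I)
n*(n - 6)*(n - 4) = n^3 - 10*n^2 + 24*n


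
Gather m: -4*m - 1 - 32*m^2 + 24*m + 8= -32*m^2 + 20*m + 7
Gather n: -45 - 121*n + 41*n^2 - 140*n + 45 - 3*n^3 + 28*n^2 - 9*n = -3*n^3 + 69*n^2 - 270*n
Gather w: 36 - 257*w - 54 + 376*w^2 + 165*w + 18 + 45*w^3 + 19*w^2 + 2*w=45*w^3 + 395*w^2 - 90*w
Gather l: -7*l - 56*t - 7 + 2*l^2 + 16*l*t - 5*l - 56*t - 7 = 2*l^2 + l*(16*t - 12) - 112*t - 14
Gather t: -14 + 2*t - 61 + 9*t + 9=11*t - 66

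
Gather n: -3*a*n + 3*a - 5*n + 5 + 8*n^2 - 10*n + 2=3*a + 8*n^2 + n*(-3*a - 15) + 7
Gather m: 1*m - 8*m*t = m*(1 - 8*t)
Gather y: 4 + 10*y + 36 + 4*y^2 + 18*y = 4*y^2 + 28*y + 40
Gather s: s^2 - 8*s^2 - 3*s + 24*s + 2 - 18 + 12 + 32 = -7*s^2 + 21*s + 28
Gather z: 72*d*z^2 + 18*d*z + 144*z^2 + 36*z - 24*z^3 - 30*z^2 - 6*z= -24*z^3 + z^2*(72*d + 114) + z*(18*d + 30)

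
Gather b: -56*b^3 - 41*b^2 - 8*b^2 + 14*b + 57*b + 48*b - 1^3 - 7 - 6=-56*b^3 - 49*b^2 + 119*b - 14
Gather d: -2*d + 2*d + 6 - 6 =0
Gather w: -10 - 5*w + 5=-5*w - 5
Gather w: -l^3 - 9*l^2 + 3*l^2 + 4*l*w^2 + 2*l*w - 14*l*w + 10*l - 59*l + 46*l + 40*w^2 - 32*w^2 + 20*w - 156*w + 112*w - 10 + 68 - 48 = -l^3 - 6*l^2 - 3*l + w^2*(4*l + 8) + w*(-12*l - 24) + 10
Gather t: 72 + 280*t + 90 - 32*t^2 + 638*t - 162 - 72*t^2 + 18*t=-104*t^2 + 936*t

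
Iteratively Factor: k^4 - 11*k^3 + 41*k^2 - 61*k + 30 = (k - 2)*(k^3 - 9*k^2 + 23*k - 15) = (k - 5)*(k - 2)*(k^2 - 4*k + 3) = (k - 5)*(k - 2)*(k - 1)*(k - 3)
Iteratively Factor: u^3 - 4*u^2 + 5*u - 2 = (u - 2)*(u^2 - 2*u + 1) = (u - 2)*(u - 1)*(u - 1)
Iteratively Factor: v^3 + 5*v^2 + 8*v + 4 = (v + 2)*(v^2 + 3*v + 2) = (v + 1)*(v + 2)*(v + 2)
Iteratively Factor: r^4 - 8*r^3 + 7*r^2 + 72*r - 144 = (r - 3)*(r^3 - 5*r^2 - 8*r + 48) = (r - 3)*(r + 3)*(r^2 - 8*r + 16) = (r - 4)*(r - 3)*(r + 3)*(r - 4)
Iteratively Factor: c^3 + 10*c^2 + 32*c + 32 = (c + 2)*(c^2 + 8*c + 16) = (c + 2)*(c + 4)*(c + 4)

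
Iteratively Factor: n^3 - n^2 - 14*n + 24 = (n - 2)*(n^2 + n - 12) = (n - 3)*(n - 2)*(n + 4)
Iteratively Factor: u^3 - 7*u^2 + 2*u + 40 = (u - 5)*(u^2 - 2*u - 8) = (u - 5)*(u - 4)*(u + 2)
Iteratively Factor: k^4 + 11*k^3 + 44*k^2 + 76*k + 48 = (k + 3)*(k^3 + 8*k^2 + 20*k + 16) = (k + 3)*(k + 4)*(k^2 + 4*k + 4) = (k + 2)*(k + 3)*(k + 4)*(k + 2)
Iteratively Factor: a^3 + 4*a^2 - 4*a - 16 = (a + 4)*(a^2 - 4) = (a - 2)*(a + 4)*(a + 2)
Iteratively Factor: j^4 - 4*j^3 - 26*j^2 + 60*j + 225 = (j - 5)*(j^3 + j^2 - 21*j - 45) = (j - 5)*(j + 3)*(j^2 - 2*j - 15) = (j - 5)^2*(j + 3)*(j + 3)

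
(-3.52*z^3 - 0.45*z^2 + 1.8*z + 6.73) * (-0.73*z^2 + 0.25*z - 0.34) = 2.5696*z^5 - 0.5515*z^4 - 0.2297*z^3 - 4.3099*z^2 + 1.0705*z - 2.2882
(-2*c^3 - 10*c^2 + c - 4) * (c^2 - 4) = -2*c^5 - 10*c^4 + 9*c^3 + 36*c^2 - 4*c + 16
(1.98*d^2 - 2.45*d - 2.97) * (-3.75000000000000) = -7.425*d^2 + 9.1875*d + 11.1375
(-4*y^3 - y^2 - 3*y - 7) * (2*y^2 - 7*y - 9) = -8*y^5 + 26*y^4 + 37*y^3 + 16*y^2 + 76*y + 63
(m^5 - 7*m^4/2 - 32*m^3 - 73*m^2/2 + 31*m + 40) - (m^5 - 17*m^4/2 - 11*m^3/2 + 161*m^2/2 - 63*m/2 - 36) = 5*m^4 - 53*m^3/2 - 117*m^2 + 125*m/2 + 76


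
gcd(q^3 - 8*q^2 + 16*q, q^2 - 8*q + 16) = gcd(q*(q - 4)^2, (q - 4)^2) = q^2 - 8*q + 16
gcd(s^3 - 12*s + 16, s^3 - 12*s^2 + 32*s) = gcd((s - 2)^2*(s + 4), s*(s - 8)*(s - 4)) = 1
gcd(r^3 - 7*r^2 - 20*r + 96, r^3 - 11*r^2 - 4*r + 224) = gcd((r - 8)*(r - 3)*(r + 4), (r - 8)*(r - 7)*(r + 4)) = r^2 - 4*r - 32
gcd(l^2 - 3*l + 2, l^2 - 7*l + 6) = l - 1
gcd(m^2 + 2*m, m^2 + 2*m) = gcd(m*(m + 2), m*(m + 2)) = m^2 + 2*m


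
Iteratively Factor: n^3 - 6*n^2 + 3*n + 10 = (n - 2)*(n^2 - 4*n - 5) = (n - 5)*(n - 2)*(n + 1)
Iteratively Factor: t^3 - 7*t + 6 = (t - 1)*(t^2 + t - 6) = (t - 1)*(t + 3)*(t - 2)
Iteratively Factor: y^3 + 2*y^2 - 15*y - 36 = (y - 4)*(y^2 + 6*y + 9) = (y - 4)*(y + 3)*(y + 3)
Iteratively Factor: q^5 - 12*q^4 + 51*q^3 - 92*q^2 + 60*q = (q - 5)*(q^4 - 7*q^3 + 16*q^2 - 12*q) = (q - 5)*(q - 2)*(q^3 - 5*q^2 + 6*q) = (q - 5)*(q - 3)*(q - 2)*(q^2 - 2*q) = q*(q - 5)*(q - 3)*(q - 2)*(q - 2)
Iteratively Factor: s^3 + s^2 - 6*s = (s)*(s^2 + s - 6) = s*(s + 3)*(s - 2)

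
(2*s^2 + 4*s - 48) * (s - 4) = 2*s^3 - 4*s^2 - 64*s + 192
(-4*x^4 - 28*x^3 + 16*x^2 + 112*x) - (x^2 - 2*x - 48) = -4*x^4 - 28*x^3 + 15*x^2 + 114*x + 48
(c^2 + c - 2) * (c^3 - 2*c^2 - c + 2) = c^5 - c^4 - 5*c^3 + 5*c^2 + 4*c - 4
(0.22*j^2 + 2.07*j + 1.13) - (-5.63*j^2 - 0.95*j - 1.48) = 5.85*j^2 + 3.02*j + 2.61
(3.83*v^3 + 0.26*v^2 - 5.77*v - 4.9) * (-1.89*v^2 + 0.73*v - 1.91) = -7.2387*v^5 + 2.3045*v^4 + 3.7798*v^3 + 4.5523*v^2 + 7.4437*v + 9.359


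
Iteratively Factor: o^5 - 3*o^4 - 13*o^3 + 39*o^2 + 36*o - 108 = (o - 3)*(o^4 - 13*o^2 + 36) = (o - 3)*(o + 3)*(o^3 - 3*o^2 - 4*o + 12) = (o - 3)*(o - 2)*(o + 3)*(o^2 - o - 6) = (o - 3)^2*(o - 2)*(o + 3)*(o + 2)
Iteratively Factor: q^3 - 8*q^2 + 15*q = (q)*(q^2 - 8*q + 15) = q*(q - 5)*(q - 3)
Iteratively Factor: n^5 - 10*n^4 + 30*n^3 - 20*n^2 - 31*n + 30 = (n - 3)*(n^4 - 7*n^3 + 9*n^2 + 7*n - 10) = (n - 3)*(n - 1)*(n^3 - 6*n^2 + 3*n + 10) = (n - 5)*(n - 3)*(n - 1)*(n^2 - n - 2) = (n - 5)*(n - 3)*(n - 2)*(n - 1)*(n + 1)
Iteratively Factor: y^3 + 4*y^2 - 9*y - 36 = (y + 4)*(y^2 - 9) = (y - 3)*(y + 4)*(y + 3)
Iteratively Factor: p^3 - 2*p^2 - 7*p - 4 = (p - 4)*(p^2 + 2*p + 1) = (p - 4)*(p + 1)*(p + 1)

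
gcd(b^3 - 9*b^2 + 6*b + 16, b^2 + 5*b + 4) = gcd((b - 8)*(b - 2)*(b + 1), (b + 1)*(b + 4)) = b + 1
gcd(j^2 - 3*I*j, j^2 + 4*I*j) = j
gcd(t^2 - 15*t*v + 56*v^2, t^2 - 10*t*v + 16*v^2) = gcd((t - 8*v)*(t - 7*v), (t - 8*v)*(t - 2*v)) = t - 8*v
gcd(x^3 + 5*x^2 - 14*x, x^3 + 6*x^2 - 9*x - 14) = x^2 + 5*x - 14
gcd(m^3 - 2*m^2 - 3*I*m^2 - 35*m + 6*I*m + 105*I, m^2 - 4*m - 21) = m - 7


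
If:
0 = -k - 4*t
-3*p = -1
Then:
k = -4*t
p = 1/3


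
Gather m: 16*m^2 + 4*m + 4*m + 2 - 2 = 16*m^2 + 8*m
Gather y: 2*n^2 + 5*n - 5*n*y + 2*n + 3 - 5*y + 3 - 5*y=2*n^2 + 7*n + y*(-5*n - 10) + 6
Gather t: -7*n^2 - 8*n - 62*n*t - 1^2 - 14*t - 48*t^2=-7*n^2 - 8*n - 48*t^2 + t*(-62*n - 14) - 1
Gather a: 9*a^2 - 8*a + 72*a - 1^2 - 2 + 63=9*a^2 + 64*a + 60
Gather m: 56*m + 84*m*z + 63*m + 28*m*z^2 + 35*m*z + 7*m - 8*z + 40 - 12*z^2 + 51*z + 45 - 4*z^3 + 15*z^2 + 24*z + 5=m*(28*z^2 + 119*z + 126) - 4*z^3 + 3*z^2 + 67*z + 90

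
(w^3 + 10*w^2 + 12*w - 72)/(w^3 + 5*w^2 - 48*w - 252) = (w - 2)/(w - 7)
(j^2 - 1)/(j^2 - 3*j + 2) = (j + 1)/(j - 2)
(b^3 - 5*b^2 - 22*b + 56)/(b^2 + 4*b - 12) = (b^2 - 3*b - 28)/(b + 6)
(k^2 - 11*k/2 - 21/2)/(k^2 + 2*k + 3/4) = 2*(k - 7)/(2*k + 1)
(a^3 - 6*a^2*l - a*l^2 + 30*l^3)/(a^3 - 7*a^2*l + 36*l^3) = (a - 5*l)/(a - 6*l)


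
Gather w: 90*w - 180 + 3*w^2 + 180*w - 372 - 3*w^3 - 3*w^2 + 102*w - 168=-3*w^3 + 372*w - 720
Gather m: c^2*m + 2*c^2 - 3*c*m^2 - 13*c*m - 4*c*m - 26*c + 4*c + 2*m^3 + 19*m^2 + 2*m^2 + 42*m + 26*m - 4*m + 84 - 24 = 2*c^2 - 22*c + 2*m^3 + m^2*(21 - 3*c) + m*(c^2 - 17*c + 64) + 60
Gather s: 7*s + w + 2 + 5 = 7*s + w + 7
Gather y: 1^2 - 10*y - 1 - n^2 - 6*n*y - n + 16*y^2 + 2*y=-n^2 - n + 16*y^2 + y*(-6*n - 8)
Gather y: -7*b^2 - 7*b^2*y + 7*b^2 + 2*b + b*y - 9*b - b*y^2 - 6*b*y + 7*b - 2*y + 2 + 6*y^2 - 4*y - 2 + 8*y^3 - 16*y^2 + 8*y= 8*y^3 + y^2*(-b - 10) + y*(-7*b^2 - 5*b + 2)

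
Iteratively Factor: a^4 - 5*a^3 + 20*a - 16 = (a - 4)*(a^3 - a^2 - 4*a + 4) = (a - 4)*(a - 2)*(a^2 + a - 2) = (a - 4)*(a - 2)*(a + 2)*(a - 1)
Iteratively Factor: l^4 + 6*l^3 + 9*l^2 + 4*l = (l + 1)*(l^3 + 5*l^2 + 4*l) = (l + 1)*(l + 4)*(l^2 + l) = l*(l + 1)*(l + 4)*(l + 1)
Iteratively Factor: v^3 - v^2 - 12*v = (v - 4)*(v^2 + 3*v) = (v - 4)*(v + 3)*(v)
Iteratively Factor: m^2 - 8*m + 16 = (m - 4)*(m - 4)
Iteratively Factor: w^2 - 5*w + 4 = (w - 4)*(w - 1)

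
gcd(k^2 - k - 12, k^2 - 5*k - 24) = k + 3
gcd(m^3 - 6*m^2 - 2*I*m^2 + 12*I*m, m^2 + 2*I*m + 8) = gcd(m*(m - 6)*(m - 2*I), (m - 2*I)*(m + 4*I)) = m - 2*I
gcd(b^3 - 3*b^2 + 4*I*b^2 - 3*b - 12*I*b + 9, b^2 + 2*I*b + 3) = b + 3*I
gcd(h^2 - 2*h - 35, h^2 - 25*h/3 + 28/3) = h - 7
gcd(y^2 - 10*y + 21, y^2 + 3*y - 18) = y - 3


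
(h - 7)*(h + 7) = h^2 - 49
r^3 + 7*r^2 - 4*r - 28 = (r - 2)*(r + 2)*(r + 7)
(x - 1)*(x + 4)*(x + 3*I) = x^3 + 3*x^2 + 3*I*x^2 - 4*x + 9*I*x - 12*I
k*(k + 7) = k^2 + 7*k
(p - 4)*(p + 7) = p^2 + 3*p - 28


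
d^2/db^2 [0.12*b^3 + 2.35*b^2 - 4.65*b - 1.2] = 0.72*b + 4.7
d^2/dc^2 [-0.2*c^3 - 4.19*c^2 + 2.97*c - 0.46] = -1.2*c - 8.38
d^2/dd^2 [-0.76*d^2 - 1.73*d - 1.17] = -1.52000000000000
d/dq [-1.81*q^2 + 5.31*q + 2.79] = 5.31 - 3.62*q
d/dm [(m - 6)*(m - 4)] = 2*m - 10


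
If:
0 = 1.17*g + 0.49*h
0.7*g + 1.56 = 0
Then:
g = -2.23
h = 5.32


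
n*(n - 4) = n^2 - 4*n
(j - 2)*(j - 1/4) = j^2 - 9*j/4 + 1/2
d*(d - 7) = d^2 - 7*d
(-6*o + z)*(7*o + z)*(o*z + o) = -42*o^3*z - 42*o^3 + o^2*z^2 + o^2*z + o*z^3 + o*z^2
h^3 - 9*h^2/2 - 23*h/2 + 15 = (h - 6)*(h - 1)*(h + 5/2)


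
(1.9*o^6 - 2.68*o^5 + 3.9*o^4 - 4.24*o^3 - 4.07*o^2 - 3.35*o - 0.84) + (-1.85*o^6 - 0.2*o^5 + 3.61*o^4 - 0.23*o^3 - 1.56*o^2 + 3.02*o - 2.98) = 0.0499999999999998*o^6 - 2.88*o^5 + 7.51*o^4 - 4.47*o^3 - 5.63*o^2 - 0.33*o - 3.82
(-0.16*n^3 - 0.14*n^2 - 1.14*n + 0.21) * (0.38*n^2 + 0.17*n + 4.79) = -0.0608*n^5 - 0.0804*n^4 - 1.2234*n^3 - 0.7846*n^2 - 5.4249*n + 1.0059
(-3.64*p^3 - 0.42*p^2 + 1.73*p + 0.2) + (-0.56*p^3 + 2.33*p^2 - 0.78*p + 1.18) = -4.2*p^3 + 1.91*p^2 + 0.95*p + 1.38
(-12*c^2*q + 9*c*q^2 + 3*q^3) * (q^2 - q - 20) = -12*c^2*q^3 + 12*c^2*q^2 + 240*c^2*q + 9*c*q^4 - 9*c*q^3 - 180*c*q^2 + 3*q^5 - 3*q^4 - 60*q^3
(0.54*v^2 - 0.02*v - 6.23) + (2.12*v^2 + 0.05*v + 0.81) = 2.66*v^2 + 0.03*v - 5.42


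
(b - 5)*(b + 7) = b^2 + 2*b - 35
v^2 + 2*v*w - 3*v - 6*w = (v - 3)*(v + 2*w)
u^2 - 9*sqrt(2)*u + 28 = (u - 7*sqrt(2))*(u - 2*sqrt(2))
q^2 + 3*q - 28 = (q - 4)*(q + 7)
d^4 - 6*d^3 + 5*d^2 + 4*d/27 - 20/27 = (d - 5)*(d - 2/3)^2*(d + 1/3)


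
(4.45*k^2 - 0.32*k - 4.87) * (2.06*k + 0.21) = 9.167*k^3 + 0.2753*k^2 - 10.0994*k - 1.0227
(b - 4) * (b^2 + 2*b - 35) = b^3 - 2*b^2 - 43*b + 140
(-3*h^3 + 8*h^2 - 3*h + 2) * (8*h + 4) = -24*h^4 + 52*h^3 + 8*h^2 + 4*h + 8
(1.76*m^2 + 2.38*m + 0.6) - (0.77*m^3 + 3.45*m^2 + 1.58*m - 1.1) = -0.77*m^3 - 1.69*m^2 + 0.8*m + 1.7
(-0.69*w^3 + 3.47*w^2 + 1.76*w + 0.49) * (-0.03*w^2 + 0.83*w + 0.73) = 0.0207*w^5 - 0.6768*w^4 + 2.3236*w^3 + 3.9792*w^2 + 1.6915*w + 0.3577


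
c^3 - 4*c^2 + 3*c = c*(c - 3)*(c - 1)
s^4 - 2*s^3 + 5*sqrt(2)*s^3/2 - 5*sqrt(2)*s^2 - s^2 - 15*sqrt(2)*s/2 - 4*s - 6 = (s - 3)*(s + 1)*(s + sqrt(2)/2)*(s + 2*sqrt(2))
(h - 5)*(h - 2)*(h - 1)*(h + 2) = h^4 - 6*h^3 + h^2 + 24*h - 20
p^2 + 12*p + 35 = (p + 5)*(p + 7)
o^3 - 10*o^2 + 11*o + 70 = (o - 7)*(o - 5)*(o + 2)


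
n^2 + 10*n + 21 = (n + 3)*(n + 7)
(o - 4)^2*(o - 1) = o^3 - 9*o^2 + 24*o - 16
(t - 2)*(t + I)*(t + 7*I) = t^3 - 2*t^2 + 8*I*t^2 - 7*t - 16*I*t + 14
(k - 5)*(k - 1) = k^2 - 6*k + 5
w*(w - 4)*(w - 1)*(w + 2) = w^4 - 3*w^3 - 6*w^2 + 8*w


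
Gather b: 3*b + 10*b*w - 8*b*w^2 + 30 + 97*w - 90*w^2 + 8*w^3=b*(-8*w^2 + 10*w + 3) + 8*w^3 - 90*w^2 + 97*w + 30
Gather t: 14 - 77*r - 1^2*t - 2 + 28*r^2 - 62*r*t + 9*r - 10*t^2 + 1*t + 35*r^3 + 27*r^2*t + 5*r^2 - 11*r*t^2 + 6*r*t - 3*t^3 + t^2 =35*r^3 + 33*r^2 - 68*r - 3*t^3 + t^2*(-11*r - 9) + t*(27*r^2 - 56*r) + 12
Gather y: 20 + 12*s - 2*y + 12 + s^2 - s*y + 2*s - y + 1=s^2 + 14*s + y*(-s - 3) + 33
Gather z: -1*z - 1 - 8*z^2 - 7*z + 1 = -8*z^2 - 8*z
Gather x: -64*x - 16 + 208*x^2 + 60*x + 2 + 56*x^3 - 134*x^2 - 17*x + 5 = 56*x^3 + 74*x^2 - 21*x - 9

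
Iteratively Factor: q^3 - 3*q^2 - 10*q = (q)*(q^2 - 3*q - 10) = q*(q + 2)*(q - 5)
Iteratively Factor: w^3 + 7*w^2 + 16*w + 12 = (w + 3)*(w^2 + 4*w + 4) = (w + 2)*(w + 3)*(w + 2)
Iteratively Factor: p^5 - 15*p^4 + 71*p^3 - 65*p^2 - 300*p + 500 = (p - 5)*(p^4 - 10*p^3 + 21*p^2 + 40*p - 100) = (p - 5)*(p + 2)*(p^3 - 12*p^2 + 45*p - 50) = (p - 5)*(p - 2)*(p + 2)*(p^2 - 10*p + 25) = (p - 5)^2*(p - 2)*(p + 2)*(p - 5)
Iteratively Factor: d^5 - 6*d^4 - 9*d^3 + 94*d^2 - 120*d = (d - 5)*(d^4 - d^3 - 14*d^2 + 24*d) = (d - 5)*(d - 2)*(d^3 + d^2 - 12*d) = (d - 5)*(d - 3)*(d - 2)*(d^2 + 4*d) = (d - 5)*(d - 3)*(d - 2)*(d + 4)*(d)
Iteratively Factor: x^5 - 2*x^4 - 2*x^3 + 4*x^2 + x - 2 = (x - 2)*(x^4 - 2*x^2 + 1) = (x - 2)*(x - 1)*(x^3 + x^2 - x - 1) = (x - 2)*(x - 1)*(x + 1)*(x^2 - 1) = (x - 2)*(x - 1)*(x + 1)^2*(x - 1)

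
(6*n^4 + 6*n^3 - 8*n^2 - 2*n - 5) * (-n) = -6*n^5 - 6*n^4 + 8*n^3 + 2*n^2 + 5*n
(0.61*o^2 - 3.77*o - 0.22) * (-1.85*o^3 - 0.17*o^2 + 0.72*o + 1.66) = -1.1285*o^5 + 6.8708*o^4 + 1.4871*o^3 - 1.6644*o^2 - 6.4166*o - 0.3652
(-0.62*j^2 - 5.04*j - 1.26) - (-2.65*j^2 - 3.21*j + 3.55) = 2.03*j^2 - 1.83*j - 4.81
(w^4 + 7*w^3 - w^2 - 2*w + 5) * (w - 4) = w^5 + 3*w^4 - 29*w^3 + 2*w^2 + 13*w - 20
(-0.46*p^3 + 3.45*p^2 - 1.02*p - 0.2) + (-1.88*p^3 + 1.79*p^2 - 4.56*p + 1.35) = -2.34*p^3 + 5.24*p^2 - 5.58*p + 1.15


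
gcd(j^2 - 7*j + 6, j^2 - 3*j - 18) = j - 6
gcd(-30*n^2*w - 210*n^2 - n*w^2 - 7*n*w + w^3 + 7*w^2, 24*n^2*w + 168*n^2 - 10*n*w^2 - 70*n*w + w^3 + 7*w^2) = -6*n*w - 42*n + w^2 + 7*w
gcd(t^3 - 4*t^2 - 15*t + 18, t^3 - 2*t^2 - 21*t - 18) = t^2 - 3*t - 18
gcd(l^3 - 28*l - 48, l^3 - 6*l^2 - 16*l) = l + 2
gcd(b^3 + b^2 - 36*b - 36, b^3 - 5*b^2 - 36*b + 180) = b^2 - 36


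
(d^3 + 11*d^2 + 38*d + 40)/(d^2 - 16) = (d^2 + 7*d + 10)/(d - 4)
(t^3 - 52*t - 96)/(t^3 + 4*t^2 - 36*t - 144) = (t^2 - 6*t - 16)/(t^2 - 2*t - 24)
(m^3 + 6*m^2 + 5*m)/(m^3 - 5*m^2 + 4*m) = (m^2 + 6*m + 5)/(m^2 - 5*m + 4)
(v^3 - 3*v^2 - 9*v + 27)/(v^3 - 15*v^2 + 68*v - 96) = (v^2 - 9)/(v^2 - 12*v + 32)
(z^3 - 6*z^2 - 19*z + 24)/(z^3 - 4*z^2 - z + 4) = (z^2 - 5*z - 24)/(z^2 - 3*z - 4)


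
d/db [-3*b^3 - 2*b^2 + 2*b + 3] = -9*b^2 - 4*b + 2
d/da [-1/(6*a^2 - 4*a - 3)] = 4*(3*a - 1)/(-6*a^2 + 4*a + 3)^2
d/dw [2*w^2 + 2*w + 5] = 4*w + 2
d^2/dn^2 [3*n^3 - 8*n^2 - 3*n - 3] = 18*n - 16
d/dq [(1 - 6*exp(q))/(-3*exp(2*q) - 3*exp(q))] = (-6*exp(2*q) + 2*exp(q) + 1)*exp(-q)/(3*(exp(2*q) + 2*exp(q) + 1))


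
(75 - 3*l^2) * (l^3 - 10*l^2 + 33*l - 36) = -3*l^5 + 30*l^4 - 24*l^3 - 642*l^2 + 2475*l - 2700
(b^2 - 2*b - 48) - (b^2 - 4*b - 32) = 2*b - 16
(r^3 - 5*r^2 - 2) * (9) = 9*r^3 - 45*r^2 - 18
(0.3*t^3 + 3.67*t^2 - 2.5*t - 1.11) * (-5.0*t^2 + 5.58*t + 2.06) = -1.5*t^5 - 16.676*t^4 + 33.5966*t^3 - 0.839799999999999*t^2 - 11.3438*t - 2.2866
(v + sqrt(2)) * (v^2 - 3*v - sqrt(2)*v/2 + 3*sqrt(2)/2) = v^3 - 3*v^2 + sqrt(2)*v^2/2 - 3*sqrt(2)*v/2 - v + 3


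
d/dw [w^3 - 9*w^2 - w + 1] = 3*w^2 - 18*w - 1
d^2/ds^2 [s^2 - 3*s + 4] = 2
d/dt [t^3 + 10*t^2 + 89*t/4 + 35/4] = 3*t^2 + 20*t + 89/4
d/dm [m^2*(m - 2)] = m*(3*m - 4)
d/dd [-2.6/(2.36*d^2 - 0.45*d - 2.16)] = (12.272*d - 1.17)/(-2.36*d^2 + 0.45*d + 2.16)^2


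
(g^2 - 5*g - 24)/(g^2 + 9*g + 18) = (g - 8)/(g + 6)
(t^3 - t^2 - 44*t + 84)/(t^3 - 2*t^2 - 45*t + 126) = (t - 2)/(t - 3)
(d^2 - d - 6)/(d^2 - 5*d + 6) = (d + 2)/(d - 2)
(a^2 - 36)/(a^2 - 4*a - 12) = (a + 6)/(a + 2)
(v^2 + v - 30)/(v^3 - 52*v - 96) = (v - 5)/(v^2 - 6*v - 16)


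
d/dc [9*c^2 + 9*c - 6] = 18*c + 9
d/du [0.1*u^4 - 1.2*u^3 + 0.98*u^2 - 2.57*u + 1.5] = 0.4*u^3 - 3.6*u^2 + 1.96*u - 2.57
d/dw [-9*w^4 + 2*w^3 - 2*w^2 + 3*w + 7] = -36*w^3 + 6*w^2 - 4*w + 3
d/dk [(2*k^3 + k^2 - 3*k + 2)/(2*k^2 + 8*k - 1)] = (4*k^4 + 32*k^3 + 8*k^2 - 10*k - 13)/(4*k^4 + 32*k^3 + 60*k^2 - 16*k + 1)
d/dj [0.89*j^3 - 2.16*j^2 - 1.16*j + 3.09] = 2.67*j^2 - 4.32*j - 1.16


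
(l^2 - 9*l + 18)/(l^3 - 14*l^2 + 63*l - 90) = 1/(l - 5)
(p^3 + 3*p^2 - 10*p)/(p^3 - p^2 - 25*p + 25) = p*(p - 2)/(p^2 - 6*p + 5)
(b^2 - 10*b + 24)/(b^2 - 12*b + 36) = (b - 4)/(b - 6)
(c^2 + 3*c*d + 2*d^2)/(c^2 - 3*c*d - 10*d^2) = (c + d)/(c - 5*d)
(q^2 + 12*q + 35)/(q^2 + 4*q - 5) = (q + 7)/(q - 1)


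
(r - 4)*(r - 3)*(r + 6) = r^3 - r^2 - 30*r + 72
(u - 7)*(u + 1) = u^2 - 6*u - 7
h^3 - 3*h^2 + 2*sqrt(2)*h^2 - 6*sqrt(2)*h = h*(h - 3)*(h + 2*sqrt(2))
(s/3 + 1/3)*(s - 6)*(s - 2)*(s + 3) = s^4/3 - 4*s^3/3 - 17*s^2/3 + 8*s + 12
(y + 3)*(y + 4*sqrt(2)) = y^2 + 3*y + 4*sqrt(2)*y + 12*sqrt(2)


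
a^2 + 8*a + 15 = (a + 3)*(a + 5)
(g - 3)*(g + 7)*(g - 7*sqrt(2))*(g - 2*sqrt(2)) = g^4 - 9*sqrt(2)*g^3 + 4*g^3 - 36*sqrt(2)*g^2 + 7*g^2 + 112*g + 189*sqrt(2)*g - 588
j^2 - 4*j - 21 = (j - 7)*(j + 3)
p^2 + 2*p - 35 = (p - 5)*(p + 7)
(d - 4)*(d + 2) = d^2 - 2*d - 8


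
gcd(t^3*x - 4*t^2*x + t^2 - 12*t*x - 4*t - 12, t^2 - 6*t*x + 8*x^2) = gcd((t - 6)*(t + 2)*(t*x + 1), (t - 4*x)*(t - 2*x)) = 1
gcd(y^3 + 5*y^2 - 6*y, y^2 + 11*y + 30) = y + 6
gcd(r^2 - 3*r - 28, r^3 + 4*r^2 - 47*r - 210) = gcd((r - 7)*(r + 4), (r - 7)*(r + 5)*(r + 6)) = r - 7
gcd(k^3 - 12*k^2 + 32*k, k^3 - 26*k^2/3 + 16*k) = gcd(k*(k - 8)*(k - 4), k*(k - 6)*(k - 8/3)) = k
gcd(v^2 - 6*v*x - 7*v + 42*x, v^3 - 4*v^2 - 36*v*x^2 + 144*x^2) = -v + 6*x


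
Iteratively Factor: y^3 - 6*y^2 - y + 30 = (y + 2)*(y^2 - 8*y + 15) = (y - 3)*(y + 2)*(y - 5)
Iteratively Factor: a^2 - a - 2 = (a - 2)*(a + 1)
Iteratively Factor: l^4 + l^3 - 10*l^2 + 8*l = (l)*(l^3 + l^2 - 10*l + 8) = l*(l + 4)*(l^2 - 3*l + 2) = l*(l - 2)*(l + 4)*(l - 1)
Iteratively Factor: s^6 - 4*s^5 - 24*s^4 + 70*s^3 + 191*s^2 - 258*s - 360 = (s + 3)*(s^5 - 7*s^4 - 3*s^3 + 79*s^2 - 46*s - 120) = (s - 4)*(s + 3)*(s^4 - 3*s^3 - 15*s^2 + 19*s + 30) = (s - 4)*(s + 1)*(s + 3)*(s^3 - 4*s^2 - 11*s + 30) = (s - 4)*(s - 2)*(s + 1)*(s + 3)*(s^2 - 2*s - 15) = (s - 5)*(s - 4)*(s - 2)*(s + 1)*(s + 3)*(s + 3)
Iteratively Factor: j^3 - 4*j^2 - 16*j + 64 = (j - 4)*(j^2 - 16) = (j - 4)^2*(j + 4)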